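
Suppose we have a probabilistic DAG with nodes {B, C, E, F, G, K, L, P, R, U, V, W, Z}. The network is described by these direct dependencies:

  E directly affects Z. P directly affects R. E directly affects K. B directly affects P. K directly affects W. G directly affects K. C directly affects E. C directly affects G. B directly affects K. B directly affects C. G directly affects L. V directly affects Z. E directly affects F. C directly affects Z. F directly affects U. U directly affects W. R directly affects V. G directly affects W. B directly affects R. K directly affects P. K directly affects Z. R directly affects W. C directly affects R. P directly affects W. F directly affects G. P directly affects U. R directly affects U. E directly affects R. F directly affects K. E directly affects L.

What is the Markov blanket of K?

K's children: P, W, Z.
Parents of K: B, E, F, G.
For each child, the remaining parents (spouses of K):
  P also has parent B.
  W also has parents G, P, R, U.
  parents(Z) \ {K} = {C, E, V}.
Taking the union gives {B, C, E, F, G, P, R, U, V, W, Z}.

{B, C, E, F, G, P, R, U, V, W, Z}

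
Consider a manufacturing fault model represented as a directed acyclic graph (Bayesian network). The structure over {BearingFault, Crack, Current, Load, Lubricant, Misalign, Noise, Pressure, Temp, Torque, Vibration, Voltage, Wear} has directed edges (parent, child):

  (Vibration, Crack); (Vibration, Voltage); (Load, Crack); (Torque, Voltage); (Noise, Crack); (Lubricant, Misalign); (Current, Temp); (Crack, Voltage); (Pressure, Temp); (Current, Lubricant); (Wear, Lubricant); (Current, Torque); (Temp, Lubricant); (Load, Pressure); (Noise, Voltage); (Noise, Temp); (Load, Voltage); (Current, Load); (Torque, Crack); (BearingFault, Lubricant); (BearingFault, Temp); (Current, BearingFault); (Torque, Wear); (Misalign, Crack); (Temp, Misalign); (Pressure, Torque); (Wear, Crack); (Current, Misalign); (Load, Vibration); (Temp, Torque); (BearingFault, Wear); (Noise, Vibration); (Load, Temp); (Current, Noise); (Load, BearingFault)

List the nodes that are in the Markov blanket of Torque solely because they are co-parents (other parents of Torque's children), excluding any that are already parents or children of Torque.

{BearingFault, Load, Misalign, Noise, Vibration}

Children of Torque: Crack, Voltage, Wear.
  Wear's other parent is BearingFault.
  parents(Crack) \ {Torque} = {Load, Misalign, Noise, Vibration, Wear}.
  Voltage's other parents are Crack, Load, Noise, Vibration.
Excluding nodes already adjacent to Torque (Crack, Current, Pressure, Temp, Voltage, Wear), the co-parent-only contribution is {BearingFault, Load, Misalign, Noise, Vibration}.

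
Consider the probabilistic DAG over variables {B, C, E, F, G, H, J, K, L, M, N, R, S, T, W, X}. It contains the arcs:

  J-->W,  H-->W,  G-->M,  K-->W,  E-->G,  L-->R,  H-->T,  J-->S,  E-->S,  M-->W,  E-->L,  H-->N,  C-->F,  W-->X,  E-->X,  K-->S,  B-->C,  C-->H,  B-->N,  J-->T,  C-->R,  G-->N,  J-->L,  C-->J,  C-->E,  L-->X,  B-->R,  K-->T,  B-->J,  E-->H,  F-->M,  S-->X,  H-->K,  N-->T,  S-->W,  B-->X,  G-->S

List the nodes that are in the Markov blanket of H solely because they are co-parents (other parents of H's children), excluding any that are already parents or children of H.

{B, G, J, M, S}

Children of H: K, N, T, W.
  K has no other parent.
  parents(N) \ {H} = {B, G}.
  T also has parents J, K, N.
  W's other parents are J, K, M, S.
Excluding nodes already adjacent to H (C, E, K, N, T, W), the co-parent-only contribution is {B, G, J, M, S}.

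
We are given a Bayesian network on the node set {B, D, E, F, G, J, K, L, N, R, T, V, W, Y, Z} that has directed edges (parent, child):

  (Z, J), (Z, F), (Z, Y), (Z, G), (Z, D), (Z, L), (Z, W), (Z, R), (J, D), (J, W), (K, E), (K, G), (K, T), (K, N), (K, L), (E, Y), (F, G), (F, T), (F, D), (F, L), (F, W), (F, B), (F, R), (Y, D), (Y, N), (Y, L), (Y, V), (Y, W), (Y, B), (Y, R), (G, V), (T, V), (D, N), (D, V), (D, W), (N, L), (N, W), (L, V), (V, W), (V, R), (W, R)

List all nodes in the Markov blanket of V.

{D, F, G, J, L, N, R, T, W, Y, Z}

Pa(V) = {D, G, L, T, Y}.
Children of V: R, W.
Parents of each child, excluding V:
  W's other parents are D, F, J, N, Y, Z.
  parents(R) \ {V} = {F, W, Y, Z}.
Union: {D, G, L, T, Y} ∪ {R, W} ∪ {D, F, J, N, W, Y, Z} = {D, F, G, J, L, N, R, T, W, Y, Z}.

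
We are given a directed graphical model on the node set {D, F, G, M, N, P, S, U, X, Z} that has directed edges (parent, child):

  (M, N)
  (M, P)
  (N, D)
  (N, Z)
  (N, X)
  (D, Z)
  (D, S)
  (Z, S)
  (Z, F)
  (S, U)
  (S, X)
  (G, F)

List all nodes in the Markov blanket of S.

The Markov blanket of a node is its parents, its children, and the other parents of its children.
Pa(S) = {D, Z}.
S's children: U, X.
For each child, the remaining parents (spouses of S):
  U has no other parent.
  X's other parent is N.
Taking the union gives {D, N, U, X, Z}.

{D, N, U, X, Z}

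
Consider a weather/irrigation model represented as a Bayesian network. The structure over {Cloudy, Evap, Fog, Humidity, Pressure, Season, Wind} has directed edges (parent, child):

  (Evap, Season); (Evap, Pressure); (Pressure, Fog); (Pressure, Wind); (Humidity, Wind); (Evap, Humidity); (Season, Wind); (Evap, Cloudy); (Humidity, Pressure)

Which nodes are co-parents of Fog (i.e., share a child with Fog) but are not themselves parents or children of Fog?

Fog has no children, so it has no co-parents. The set is empty.

{}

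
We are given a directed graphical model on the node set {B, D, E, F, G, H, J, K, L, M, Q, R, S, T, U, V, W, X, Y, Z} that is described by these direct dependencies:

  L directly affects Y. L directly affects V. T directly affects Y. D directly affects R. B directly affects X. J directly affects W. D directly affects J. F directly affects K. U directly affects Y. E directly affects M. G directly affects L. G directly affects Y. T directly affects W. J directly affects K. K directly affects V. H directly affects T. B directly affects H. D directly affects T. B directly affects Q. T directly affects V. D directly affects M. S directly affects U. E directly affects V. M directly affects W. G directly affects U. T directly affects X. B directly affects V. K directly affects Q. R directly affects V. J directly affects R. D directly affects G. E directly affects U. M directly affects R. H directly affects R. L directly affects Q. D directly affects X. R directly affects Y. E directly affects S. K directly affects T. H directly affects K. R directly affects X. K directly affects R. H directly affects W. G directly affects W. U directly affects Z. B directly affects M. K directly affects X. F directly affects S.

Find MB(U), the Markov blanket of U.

The Markov blanket of a node is its parents, its children, and the other parents of its children.
U's parents: E, G, S.
U's children: Y, Z.
For each child, the remaining parents (spouses of U):
  Y also has parents G, L, R, T.
  Z has no other parent.
Union: {E, G, S} ∪ {Y, Z} ∪ {G, L, R, T} = {E, G, L, R, S, T, Y, Z}.

{E, G, L, R, S, T, Y, Z}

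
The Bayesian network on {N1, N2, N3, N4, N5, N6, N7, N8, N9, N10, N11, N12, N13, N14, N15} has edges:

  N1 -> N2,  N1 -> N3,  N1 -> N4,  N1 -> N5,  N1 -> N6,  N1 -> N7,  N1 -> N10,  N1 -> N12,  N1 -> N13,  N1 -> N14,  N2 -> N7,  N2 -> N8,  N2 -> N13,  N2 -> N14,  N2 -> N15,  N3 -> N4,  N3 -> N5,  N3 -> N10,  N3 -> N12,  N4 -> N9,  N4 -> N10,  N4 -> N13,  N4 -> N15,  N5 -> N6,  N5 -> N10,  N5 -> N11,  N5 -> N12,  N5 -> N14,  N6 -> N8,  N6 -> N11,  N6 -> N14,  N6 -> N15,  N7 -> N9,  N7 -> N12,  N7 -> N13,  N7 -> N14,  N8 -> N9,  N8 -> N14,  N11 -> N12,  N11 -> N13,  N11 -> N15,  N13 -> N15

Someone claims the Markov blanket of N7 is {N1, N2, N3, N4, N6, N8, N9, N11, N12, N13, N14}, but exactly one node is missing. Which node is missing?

Recall MB(v) = parents ∪ children ∪ spouses, where spouses are the other parents of v's children.
N7's children: N9, N12, N13, N14.
N7's parents: N1, N2.
Other parents of N7's children:
  parents(N9) \ {N7} = {N4, N8}.
  parents(N12) \ {N7} = {N1, N3, N5, N11}.
  parents(N13) \ {N7} = {N1, N2, N4, N11}.
  parents(N14) \ {N7} = {N1, N2, N5, N6, N8}.
MB(N7) = {N1, N2, N3, N4, N5, N6, N8, N9, N11, N12, N13, N14}.
Comparing with the claimed set, N5 is missing.

N5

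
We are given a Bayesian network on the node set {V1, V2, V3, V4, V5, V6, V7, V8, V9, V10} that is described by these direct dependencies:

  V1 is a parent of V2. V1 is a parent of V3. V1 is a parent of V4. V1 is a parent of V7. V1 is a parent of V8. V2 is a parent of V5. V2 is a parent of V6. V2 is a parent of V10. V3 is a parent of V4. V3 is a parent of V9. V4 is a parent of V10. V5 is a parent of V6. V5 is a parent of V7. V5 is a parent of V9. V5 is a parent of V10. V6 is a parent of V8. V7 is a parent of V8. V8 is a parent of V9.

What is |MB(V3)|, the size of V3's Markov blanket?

5

Pa(V3) = {V1}.
Children of V3: V4, V9.
Co-parents of V3 (other parents of its children):
  V4's other parent is V1.
  parents(V9) \ {V3} = {V5, V8}.
MB(V3) = {V1, V4, V5, V8, V9}, which has 5 nodes.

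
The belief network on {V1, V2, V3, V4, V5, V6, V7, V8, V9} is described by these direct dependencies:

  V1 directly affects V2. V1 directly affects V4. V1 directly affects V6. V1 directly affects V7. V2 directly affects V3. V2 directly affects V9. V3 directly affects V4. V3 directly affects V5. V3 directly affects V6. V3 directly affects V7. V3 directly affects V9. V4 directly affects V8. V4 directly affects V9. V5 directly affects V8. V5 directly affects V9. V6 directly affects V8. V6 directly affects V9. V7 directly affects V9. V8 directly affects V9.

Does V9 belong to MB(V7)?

Yes

V9 is a child of V7.
So V9 ∈ MB(V7).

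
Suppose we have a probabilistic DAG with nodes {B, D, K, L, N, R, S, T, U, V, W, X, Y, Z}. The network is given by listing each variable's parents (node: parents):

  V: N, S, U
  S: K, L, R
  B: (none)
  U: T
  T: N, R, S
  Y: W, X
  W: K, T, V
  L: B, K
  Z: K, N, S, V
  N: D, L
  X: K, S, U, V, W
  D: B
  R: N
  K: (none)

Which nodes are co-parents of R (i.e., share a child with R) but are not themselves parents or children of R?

Children of R: S, T.
  S's other parents are K, L.
  parents(T) \ {R} = {N, S}.
Excluding nodes already adjacent to R (N, S, T), the co-parent-only contribution is {K, L}.

{K, L}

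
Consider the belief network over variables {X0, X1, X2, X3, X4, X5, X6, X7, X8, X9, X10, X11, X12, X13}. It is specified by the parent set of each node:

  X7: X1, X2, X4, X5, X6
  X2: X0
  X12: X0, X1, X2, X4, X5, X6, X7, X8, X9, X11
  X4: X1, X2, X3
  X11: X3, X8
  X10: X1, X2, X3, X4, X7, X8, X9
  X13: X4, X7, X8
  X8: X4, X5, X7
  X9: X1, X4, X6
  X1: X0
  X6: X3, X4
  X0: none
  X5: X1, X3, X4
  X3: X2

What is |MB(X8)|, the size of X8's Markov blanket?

13

A node's Markov blanket = Pa ∪ Ch ∪ (parents of Ch other than the node itself).
X8 has parents X4, X5, X7.
Ch(X8) = {X10, X11, X12, X13}.
For each child, the remaining parents (spouses of X8):
  X10: X1, X2, X3, X4, X7, X9
  X11: X3
  X12: X0, X1, X2, X4, X5, X6, X7, X9, X11
  X13: X4, X7
MB(X8) = {X0, X1, X2, X3, X4, X5, X6, X7, X9, X10, X11, X12, X13}, which has 13 nodes.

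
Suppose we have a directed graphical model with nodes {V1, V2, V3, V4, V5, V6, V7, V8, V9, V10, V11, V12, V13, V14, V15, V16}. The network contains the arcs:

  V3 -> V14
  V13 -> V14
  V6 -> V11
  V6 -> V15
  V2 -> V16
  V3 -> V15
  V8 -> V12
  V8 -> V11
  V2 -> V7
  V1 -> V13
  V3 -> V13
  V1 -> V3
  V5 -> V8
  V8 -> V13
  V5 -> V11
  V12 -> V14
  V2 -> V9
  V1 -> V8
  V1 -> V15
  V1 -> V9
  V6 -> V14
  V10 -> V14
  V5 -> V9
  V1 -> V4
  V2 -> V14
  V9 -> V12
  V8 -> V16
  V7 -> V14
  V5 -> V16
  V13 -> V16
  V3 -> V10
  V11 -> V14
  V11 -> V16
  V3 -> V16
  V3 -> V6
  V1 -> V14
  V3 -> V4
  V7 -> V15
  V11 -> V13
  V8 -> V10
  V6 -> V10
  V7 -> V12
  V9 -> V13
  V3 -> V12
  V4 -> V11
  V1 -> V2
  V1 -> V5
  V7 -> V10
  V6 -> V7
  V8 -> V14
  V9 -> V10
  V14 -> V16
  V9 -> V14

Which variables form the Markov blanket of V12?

V12's parents: V3, V7, V8, V9.
V12's children: V14.
Parents of each child, excluding V12:
  V14 also has parents V1, V2, V3, V6, V7, V8, V9, V10, V11, V13.
Union: {V3, V7, V8, V9} ∪ {V14} ∪ {V1, V2, V3, V6, V7, V8, V9, V10, V11, V13} = {V1, V2, V3, V6, V7, V8, V9, V10, V11, V13, V14}.

{V1, V2, V3, V6, V7, V8, V9, V10, V11, V13, V14}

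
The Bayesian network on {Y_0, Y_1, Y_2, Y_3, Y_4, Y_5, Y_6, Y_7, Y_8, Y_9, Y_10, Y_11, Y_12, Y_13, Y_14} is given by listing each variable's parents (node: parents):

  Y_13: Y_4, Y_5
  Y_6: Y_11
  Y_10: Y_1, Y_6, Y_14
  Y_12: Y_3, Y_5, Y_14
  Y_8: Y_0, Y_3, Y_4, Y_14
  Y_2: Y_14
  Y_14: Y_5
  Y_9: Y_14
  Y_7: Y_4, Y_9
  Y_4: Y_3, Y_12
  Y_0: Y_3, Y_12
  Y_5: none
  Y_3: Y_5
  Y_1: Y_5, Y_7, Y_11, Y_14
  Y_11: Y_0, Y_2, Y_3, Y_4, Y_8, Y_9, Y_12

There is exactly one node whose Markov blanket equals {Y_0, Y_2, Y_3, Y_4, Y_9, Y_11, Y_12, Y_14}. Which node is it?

Y_8

The target node must have every member of {Y_0, Y_2, Y_3, Y_4, Y_9, Y_11, Y_12, Y_14} as a parent, child, or co-parent, and no others.
Parents of Y_8: Y_0, Y_3, Y_4, Y_14; children: Y_11; co-parents: Y_0, Y_2, Y_3, Y_4, Y_9, Y_12.
These exactly cover the given set, so the node is Y_8.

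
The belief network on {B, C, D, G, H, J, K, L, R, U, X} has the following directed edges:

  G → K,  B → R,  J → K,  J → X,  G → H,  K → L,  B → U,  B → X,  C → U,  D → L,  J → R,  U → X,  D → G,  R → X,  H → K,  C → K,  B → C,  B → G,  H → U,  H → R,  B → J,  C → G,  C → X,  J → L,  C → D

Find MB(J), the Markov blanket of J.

{B, C, D, G, H, K, L, R, U, X}

Pa(J) = {B}.
J's children: K, L, R, X.
Parents of each child, excluding J:
  K: C, G, H
  L: D, K
  R: B, H
  X: B, C, R, U
MB(J) = {B, C, D, G, H, K, L, R, U, X}.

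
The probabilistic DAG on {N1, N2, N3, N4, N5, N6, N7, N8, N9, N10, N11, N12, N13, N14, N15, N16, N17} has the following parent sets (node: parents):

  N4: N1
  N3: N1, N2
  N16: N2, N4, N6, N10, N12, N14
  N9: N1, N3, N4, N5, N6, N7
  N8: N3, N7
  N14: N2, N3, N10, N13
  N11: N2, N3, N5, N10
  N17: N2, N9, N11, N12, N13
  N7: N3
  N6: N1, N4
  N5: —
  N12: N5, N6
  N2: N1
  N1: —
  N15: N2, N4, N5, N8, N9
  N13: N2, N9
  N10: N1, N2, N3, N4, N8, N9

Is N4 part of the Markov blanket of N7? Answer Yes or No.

N4 is a co-parent of N7: both are parents of N9.
So N4 ∈ MB(N7).

Yes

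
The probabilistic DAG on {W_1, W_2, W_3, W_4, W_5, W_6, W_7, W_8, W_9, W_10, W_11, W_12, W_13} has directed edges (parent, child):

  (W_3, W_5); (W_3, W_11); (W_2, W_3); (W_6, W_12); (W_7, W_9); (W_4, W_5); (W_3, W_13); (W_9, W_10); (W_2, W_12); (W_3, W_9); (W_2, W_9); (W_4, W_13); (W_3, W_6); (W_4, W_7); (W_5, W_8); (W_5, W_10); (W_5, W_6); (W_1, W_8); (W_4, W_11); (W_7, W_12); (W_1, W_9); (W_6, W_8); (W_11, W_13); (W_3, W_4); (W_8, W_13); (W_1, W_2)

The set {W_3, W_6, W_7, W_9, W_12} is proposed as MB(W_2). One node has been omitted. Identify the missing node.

Recall MB(v) = parents ∪ children ∪ spouses, where spouses are the other parents of v's children.
Pa(W_2) = {W_1}.
Ch(W_2) = {W_3, W_9, W_12}.
Co-parents of W_2 (other parents of its children):
  W_3: no additional parents.
  parents(W_9) \ {W_2} = {W_1, W_3, W_7}.
  W_12 also has parents W_6, W_7.
MB(W_2) = {W_1, W_3, W_6, W_7, W_9, W_12}.
Comparing with the claimed set, W_1 is missing.

W_1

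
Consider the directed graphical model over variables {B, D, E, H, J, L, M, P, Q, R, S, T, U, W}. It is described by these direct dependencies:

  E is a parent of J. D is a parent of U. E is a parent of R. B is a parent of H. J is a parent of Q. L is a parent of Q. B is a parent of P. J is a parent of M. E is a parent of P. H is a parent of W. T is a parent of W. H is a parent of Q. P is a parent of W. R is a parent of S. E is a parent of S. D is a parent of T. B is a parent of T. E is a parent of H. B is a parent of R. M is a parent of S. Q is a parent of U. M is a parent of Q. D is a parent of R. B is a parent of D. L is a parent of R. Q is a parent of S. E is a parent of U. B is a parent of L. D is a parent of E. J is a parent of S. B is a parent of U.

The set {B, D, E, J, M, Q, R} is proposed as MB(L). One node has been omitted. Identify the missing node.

H

Children of L: Q, R.
L's parents: B.
Co-parents of L (other parents of its children):
  Q: H, J, M
  R: B, D, E
MB(L) = {B, D, E, H, J, M, Q, R}.
Comparing with the claimed set, H is missing.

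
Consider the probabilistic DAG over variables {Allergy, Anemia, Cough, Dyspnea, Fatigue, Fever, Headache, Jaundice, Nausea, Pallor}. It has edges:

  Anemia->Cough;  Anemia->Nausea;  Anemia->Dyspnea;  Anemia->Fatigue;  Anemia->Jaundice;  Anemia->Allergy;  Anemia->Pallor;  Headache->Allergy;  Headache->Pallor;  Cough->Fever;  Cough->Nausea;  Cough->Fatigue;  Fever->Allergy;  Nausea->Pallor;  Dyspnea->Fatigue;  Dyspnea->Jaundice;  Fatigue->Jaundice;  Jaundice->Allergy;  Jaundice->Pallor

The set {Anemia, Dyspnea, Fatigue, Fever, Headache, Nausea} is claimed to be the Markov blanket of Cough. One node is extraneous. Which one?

Headache

Parents of Cough: Anemia.
Cough's children: Fatigue, Fever, Nausea.
Co-parents of Cough (other parents of its children):
  Fever: —
  Nausea: Anemia
  Fatigue: Anemia, Dyspnea
MB(Cough) = {Anemia, Dyspnea, Fatigue, Fever, Nausea}.
Headache is neither a parent, child, nor co-parent of Cough, so it does not belong.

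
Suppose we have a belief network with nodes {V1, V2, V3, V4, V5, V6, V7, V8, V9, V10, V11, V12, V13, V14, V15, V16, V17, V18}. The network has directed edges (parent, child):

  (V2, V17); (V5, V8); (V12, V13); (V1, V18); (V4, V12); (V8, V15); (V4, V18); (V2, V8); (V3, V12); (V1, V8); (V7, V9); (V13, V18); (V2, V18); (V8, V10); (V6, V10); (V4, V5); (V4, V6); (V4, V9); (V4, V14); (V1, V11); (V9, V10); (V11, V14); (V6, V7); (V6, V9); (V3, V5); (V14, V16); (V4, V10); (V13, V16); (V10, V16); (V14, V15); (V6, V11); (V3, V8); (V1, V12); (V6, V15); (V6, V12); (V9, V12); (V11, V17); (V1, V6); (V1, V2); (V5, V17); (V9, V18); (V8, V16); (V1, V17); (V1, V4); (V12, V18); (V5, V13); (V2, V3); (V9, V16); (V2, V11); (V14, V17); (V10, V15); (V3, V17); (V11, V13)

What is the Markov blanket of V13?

{V1, V2, V4, V5, V8, V9, V10, V11, V12, V14, V16, V18}

Parents of V13: V5, V11, V12.
V13's children: V16, V18.
Other parents of V13's children:
  V16's other parents are V8, V9, V10, V14.
  parents(V18) \ {V13} = {V1, V2, V4, V9, V12}.
Union: {V5, V11, V12} ∪ {V16, V18} ∪ {V1, V2, V4, V8, V9, V10, V12, V14} = {V1, V2, V4, V5, V8, V9, V10, V11, V12, V14, V16, V18}.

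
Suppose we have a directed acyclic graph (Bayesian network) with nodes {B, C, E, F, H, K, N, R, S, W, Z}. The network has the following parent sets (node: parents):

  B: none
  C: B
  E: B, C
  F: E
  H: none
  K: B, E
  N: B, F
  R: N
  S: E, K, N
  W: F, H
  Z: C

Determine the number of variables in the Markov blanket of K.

K's parents: B, E.
Ch(K) = {S}.
Other parents of K's children:
  S: E, N
MB(K) = {B, E, N, S}, which has 4 nodes.

4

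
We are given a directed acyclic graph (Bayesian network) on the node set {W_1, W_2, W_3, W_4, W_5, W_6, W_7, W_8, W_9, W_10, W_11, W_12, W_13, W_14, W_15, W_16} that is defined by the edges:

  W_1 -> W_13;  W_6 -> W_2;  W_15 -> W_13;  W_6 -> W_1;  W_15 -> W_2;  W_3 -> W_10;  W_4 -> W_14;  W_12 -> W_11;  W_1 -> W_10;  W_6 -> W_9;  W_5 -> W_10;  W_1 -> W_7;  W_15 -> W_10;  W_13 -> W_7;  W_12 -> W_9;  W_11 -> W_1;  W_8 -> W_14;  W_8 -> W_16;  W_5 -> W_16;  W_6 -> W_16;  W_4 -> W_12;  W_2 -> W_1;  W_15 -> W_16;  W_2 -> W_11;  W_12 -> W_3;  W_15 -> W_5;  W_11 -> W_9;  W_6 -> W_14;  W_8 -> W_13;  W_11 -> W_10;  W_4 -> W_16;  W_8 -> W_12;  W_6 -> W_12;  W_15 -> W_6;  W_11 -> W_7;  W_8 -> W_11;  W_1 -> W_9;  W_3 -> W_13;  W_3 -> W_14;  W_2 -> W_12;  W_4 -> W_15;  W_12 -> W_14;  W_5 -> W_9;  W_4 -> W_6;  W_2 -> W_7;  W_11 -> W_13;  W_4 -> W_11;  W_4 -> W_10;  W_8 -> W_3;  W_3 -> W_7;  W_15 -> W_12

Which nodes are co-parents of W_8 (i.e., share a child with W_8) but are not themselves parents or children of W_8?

Children of W_8: W_3, W_11, W_12, W_13, W_14, W_16.
  W_12: W_2, W_4, W_6, W_15
  W_11: W_2, W_4, W_12
  W_3: W_12
  W_13: W_1, W_3, W_11, W_15
  W_16: W_4, W_5, W_6, W_15
  W_14: W_3, W_4, W_6, W_12
Excluding nodes already adjacent to W_8 (W_3, W_11, W_12, W_13, W_14, W_16), the co-parent-only contribution is {W_1, W_2, W_4, W_5, W_6, W_15}.

{W_1, W_2, W_4, W_5, W_6, W_15}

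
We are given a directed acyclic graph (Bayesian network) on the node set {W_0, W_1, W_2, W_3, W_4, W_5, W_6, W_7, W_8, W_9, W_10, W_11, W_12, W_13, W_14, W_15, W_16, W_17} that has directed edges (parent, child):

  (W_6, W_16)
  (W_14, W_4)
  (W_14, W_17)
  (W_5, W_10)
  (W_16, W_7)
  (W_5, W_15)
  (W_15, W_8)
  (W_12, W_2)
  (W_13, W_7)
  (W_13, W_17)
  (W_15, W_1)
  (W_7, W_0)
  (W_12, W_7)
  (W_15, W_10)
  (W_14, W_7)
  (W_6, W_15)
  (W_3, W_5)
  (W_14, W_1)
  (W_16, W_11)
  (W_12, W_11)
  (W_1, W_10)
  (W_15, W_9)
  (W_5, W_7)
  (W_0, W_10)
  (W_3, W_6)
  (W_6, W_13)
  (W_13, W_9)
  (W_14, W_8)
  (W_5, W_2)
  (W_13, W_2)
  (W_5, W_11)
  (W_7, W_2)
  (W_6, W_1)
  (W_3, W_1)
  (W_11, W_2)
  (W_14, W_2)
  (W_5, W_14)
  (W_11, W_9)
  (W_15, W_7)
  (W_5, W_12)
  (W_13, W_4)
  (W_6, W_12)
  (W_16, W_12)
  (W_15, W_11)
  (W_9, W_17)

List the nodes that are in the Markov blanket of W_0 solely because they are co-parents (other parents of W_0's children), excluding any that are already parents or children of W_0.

Children of W_0: W_10.
  W_10: W_1, W_5, W_15
Excluding nodes already adjacent to W_0 (W_7, W_10), the co-parent-only contribution is {W_1, W_5, W_15}.

{W_1, W_5, W_15}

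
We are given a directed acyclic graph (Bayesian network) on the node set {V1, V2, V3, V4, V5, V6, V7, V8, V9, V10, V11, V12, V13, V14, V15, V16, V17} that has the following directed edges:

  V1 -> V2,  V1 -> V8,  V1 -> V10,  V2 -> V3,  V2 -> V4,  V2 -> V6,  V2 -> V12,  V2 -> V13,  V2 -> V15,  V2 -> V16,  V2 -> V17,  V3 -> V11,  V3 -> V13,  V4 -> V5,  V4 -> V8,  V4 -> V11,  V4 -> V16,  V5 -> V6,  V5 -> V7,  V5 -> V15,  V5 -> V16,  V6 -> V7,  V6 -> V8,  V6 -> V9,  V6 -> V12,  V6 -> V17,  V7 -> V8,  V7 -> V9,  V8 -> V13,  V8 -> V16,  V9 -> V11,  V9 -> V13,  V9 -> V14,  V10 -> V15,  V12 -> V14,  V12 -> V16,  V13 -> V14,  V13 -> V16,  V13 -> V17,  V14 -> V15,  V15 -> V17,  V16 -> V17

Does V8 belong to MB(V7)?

V8 is a child of V7.
So V8 ∈ MB(V7).

Yes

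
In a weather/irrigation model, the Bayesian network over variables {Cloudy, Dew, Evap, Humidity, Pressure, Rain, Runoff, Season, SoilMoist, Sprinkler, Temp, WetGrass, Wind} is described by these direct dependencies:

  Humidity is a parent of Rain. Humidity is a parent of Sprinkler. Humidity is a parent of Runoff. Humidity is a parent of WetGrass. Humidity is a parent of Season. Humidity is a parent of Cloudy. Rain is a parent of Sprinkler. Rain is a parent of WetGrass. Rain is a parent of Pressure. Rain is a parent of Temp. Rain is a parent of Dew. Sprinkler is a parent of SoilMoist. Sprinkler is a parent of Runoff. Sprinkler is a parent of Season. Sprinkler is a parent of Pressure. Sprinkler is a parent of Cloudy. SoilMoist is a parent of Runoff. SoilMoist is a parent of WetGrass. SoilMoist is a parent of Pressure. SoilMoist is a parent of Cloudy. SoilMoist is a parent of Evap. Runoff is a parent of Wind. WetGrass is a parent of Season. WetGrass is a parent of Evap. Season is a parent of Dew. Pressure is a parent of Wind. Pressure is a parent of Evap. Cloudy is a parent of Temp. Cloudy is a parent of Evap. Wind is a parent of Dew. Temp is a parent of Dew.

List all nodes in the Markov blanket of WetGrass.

WetGrass has parents Humidity, Rain, SoilMoist.
Children of WetGrass: Evap, Season.
Co-parents of WetGrass (other parents of its children):
  Season: Humidity, Sprinkler
  Evap: Cloudy, Pressure, SoilMoist
MB(WetGrass) = {Cloudy, Evap, Humidity, Pressure, Rain, Season, SoilMoist, Sprinkler}.

{Cloudy, Evap, Humidity, Pressure, Rain, Season, SoilMoist, Sprinkler}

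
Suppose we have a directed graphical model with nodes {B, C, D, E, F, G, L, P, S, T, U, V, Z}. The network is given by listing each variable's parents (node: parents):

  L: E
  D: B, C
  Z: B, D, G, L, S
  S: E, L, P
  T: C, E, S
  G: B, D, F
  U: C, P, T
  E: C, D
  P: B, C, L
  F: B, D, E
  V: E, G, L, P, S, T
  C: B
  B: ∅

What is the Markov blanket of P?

{B, C, E, G, L, S, T, U, V}

By definition, MB(P) is built from P's parents, P's children, and the co-parents of P.
Ch(P) = {S, U, V}.
P has parents B, C, L.
For each child, the remaining parents (spouses of P):
  S's other parents are E, L.
  U's other parents are C, T.
  V's other parents are E, G, L, S, T.
Taking the union gives {B, C, E, G, L, S, T, U, V}.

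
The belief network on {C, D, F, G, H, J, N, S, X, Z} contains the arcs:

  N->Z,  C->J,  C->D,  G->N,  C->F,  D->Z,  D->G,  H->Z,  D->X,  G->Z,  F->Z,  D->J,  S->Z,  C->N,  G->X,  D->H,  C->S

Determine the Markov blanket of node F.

{C, D, G, H, N, S, Z}

Parents of F: C.
F has child Z.
Parents of each child, excluding F:
  Z also has parents D, G, H, N, S.
Union: {C} ∪ {Z} ∪ {D, G, H, N, S} = {C, D, G, H, N, S, Z}.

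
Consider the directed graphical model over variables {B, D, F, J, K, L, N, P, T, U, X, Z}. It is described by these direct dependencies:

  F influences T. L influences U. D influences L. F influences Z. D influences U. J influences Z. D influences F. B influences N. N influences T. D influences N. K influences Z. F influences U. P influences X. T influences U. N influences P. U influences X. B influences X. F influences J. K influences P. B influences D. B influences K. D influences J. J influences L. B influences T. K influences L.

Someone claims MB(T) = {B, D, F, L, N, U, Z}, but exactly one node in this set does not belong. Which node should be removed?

A node's Markov blanket = Pa ∪ Ch ∪ (parents of Ch other than the node itself).
Pa(T) = {B, F, N}.
Children of T: U.
Parents of each child, excluding T:
  U: D, F, L
MB(T) = {B, D, F, L, N, U}.
Z is neither a parent, child, nor co-parent of T, so it does not belong.

Z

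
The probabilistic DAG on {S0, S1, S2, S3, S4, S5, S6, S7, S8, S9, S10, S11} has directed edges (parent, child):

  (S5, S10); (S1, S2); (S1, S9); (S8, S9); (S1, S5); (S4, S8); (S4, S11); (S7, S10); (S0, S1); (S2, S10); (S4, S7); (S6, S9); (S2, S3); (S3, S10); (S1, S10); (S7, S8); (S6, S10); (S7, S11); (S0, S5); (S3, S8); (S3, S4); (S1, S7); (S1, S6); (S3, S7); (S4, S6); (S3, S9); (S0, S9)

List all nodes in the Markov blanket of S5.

S5 has parents S0, S1.
S5 has child S10.
Other parents of S5's children:
  S10: S1, S2, S3, S6, S7
So the Markov blanket of S5 is {S0, S1, S2, S3, S6, S7, S10}.

{S0, S1, S2, S3, S6, S7, S10}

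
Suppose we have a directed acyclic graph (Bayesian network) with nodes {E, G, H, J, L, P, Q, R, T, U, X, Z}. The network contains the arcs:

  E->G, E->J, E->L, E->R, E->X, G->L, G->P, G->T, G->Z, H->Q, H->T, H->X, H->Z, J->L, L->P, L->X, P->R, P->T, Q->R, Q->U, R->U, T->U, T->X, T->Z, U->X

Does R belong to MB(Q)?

Yes

R is a child of Q.
So R ∈ MB(Q).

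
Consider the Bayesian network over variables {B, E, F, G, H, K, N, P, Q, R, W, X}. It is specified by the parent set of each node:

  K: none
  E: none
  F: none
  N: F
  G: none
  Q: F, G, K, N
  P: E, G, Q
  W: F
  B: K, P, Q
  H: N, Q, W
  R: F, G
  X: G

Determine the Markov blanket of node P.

A node's Markov blanket = Pa ∪ Ch ∪ (parents of Ch other than the node itself).
Children of P: B.
P's parents: E, G, Q.
Other parents of P's children:
  B: K, Q
Union: {E, G, Q} ∪ {B} ∪ {K, Q} = {B, E, G, K, Q}.

{B, E, G, K, Q}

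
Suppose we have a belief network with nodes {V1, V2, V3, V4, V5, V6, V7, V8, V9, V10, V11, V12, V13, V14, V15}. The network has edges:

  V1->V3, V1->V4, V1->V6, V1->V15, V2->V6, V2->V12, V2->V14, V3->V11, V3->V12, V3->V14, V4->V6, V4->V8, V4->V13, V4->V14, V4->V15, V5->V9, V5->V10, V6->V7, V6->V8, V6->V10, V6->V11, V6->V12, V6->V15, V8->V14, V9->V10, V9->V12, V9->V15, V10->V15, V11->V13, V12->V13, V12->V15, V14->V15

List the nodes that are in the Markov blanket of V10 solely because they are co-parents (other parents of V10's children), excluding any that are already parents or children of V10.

Children of V10: V15.
  V15: V1, V4, V6, V9, V12, V14
Excluding nodes already adjacent to V10 (V5, V6, V9, V15), the co-parent-only contribution is {V1, V4, V12, V14}.

{V1, V4, V12, V14}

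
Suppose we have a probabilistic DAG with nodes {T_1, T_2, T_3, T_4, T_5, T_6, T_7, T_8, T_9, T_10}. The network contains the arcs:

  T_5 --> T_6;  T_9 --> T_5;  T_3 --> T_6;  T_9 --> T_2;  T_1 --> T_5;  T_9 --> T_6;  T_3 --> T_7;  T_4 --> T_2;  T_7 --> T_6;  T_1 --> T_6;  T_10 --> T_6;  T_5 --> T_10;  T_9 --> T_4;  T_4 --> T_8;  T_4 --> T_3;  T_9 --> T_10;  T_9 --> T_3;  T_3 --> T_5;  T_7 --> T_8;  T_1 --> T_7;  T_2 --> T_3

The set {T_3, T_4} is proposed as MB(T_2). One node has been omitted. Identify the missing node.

T_9

T_2 has parents T_4, T_9.
Ch(T_2) = {T_3}.
For each child, the remaining parents (spouses of T_2):
  T_3: T_4, T_9
MB(T_2) = {T_3, T_4, T_9}.
Comparing with the claimed set, T_9 is missing.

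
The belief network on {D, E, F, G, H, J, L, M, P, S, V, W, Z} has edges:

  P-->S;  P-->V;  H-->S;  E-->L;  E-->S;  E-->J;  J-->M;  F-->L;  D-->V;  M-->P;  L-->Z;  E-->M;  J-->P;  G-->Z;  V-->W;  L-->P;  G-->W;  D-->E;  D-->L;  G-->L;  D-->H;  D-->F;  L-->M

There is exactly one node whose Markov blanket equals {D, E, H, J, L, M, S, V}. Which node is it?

P

The target node must have every member of {D, E, H, J, L, M, S, V} as a parent, child, or co-parent, and no others.
Parents of P: J, L, M; children: S, V; co-parents: D, E, H.
These exactly cover the given set, so the node is P.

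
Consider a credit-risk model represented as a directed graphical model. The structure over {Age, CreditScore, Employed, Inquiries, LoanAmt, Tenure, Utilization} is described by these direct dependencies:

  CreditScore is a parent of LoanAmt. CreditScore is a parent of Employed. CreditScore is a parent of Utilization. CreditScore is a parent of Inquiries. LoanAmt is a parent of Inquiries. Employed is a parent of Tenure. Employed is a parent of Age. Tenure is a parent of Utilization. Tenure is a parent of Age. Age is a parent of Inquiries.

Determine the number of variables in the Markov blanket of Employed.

3

Employed's parents: CreditScore.
Children of Employed: Age, Tenure.
Co-parents of Employed (other parents of its children):
  Tenure: —
  Age: Tenure
MB(Employed) = {Age, CreditScore, Tenure}, which has 3 nodes.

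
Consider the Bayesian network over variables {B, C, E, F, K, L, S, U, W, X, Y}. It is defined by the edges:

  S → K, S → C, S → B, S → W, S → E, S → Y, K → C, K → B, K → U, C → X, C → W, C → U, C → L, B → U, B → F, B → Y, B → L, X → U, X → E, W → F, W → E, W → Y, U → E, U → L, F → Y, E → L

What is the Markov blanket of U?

{B, C, E, K, L, S, W, X}

A node's Markov blanket = Pa ∪ Ch ∪ (parents of Ch other than the node itself).
U has parents B, C, K, X.
U has children E, L.
Parents of each child, excluding U:
  E: S, W, X
  L: B, C, E
MB(U) = {B, C, E, K, L, S, W, X}.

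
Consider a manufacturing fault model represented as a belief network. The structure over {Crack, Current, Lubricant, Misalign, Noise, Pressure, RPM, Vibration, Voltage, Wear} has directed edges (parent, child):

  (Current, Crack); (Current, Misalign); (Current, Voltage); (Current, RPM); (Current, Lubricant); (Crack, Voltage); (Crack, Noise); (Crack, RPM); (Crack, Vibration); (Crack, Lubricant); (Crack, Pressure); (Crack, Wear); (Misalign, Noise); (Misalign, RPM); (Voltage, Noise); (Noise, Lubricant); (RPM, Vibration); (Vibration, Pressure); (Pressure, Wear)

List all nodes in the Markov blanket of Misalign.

Ch(Misalign) = {Noise, RPM}.
Misalign's parents: Current.
For each child, the remaining parents (spouses of Misalign):
  parents(Noise) \ {Misalign} = {Crack, Voltage}.
  parents(RPM) \ {Misalign} = {Crack, Current}.
Union: {Current} ∪ {Noise, RPM} ∪ {Crack, Current, Voltage} = {Crack, Current, Noise, RPM, Voltage}.

{Crack, Current, Noise, RPM, Voltage}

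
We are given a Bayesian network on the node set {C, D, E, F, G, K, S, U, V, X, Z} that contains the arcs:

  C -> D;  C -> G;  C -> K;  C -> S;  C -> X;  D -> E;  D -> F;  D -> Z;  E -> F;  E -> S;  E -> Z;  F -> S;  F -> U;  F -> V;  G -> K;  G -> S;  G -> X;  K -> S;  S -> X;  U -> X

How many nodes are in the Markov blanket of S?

Pa(S) = {C, E, F, G, K}.
S has child X.
Co-parents of S (other parents of its children):
  parents(X) \ {S} = {C, G, U}.
MB(S) = {C, E, F, G, K, U, X}, which has 7 nodes.

7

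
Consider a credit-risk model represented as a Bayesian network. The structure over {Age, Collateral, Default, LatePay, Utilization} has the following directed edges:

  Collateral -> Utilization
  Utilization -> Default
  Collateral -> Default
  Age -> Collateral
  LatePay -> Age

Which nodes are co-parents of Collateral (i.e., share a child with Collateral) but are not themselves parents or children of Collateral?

{}

Children of Collateral: Default, Utilization.
  Utilization has no other parent.
  Default also has parent Utilization.
Excluding nodes already adjacent to Collateral (Age, Default, Utilization), the co-parent-only contribution is {}.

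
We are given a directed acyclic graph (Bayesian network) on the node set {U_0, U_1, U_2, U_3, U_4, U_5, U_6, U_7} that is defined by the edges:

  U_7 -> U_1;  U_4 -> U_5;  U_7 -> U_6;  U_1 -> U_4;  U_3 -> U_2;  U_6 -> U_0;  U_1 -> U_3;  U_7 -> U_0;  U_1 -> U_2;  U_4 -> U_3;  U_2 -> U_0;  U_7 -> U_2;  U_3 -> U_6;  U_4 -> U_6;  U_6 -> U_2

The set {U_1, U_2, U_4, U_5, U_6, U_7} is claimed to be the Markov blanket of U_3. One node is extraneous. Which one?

A node's Markov blanket = Pa ∪ Ch ∪ (parents of Ch other than the node itself).
U_3 has parents U_1, U_4.
U_3 has children U_2, U_6.
For each child, the remaining parents (spouses of U_3):
  U_6's other parents are U_4, U_7.
  U_2 also has parents U_1, U_6, U_7.
MB(U_3) = {U_1, U_2, U_4, U_6, U_7}.
U_5 is neither a parent, child, nor co-parent of U_3, so it does not belong.

U_5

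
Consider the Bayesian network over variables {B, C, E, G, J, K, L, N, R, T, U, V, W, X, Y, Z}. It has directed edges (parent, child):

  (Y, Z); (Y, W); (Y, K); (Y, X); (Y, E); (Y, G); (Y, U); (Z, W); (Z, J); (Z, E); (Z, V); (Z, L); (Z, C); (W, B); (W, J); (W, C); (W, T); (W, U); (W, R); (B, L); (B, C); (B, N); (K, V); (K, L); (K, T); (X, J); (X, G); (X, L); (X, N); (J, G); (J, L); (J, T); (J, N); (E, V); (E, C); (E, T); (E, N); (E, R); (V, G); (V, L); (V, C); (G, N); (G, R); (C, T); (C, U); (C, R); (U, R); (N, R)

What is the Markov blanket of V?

{B, C, E, G, J, K, L, W, X, Y, Z}

By definition, MB(V) is built from V's parents, V's children, and the co-parents of V.
V's parents: E, K, Z.
Children of V: C, G, L.
Parents of each child, excluding V:
  parents(G) \ {V} = {J, X, Y}.
  L also has parents B, J, K, X, Z.
  C's other parents are B, E, W, Z.
Taking the union gives {B, C, E, G, J, K, L, W, X, Y, Z}.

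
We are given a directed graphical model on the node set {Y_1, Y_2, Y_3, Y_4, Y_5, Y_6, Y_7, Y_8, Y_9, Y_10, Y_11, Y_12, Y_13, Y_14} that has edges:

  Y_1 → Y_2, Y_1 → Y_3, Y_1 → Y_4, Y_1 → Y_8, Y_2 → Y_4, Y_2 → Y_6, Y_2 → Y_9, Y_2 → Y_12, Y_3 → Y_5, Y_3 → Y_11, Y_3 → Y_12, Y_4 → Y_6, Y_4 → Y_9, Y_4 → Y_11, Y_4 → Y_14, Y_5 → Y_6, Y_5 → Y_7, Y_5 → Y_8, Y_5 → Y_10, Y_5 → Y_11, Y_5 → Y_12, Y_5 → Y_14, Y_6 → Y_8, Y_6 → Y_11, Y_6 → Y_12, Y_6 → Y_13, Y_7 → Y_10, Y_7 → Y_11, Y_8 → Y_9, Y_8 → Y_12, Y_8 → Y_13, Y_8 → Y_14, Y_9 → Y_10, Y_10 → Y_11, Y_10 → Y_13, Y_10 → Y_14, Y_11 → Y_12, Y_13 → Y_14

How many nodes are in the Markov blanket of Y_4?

A node's Markov blanket = Pa ∪ Ch ∪ (parents of Ch other than the node itself).
Parents of Y_4: Y_1, Y_2.
Ch(Y_4) = {Y_6, Y_9, Y_11, Y_14}.
Co-parents of Y_4 (other parents of its children):
  Y_6 also has parents Y_2, Y_5.
  Y_9's other parents are Y_2, Y_8.
  parents(Y_11) \ {Y_4} = {Y_3, Y_5, Y_6, Y_7, Y_10}.
  Y_14 also has parents Y_5, Y_8, Y_10, Y_13.
MB(Y_4) = {Y_1, Y_2, Y_3, Y_5, Y_6, Y_7, Y_8, Y_9, Y_10, Y_11, Y_13, Y_14}, which has 12 nodes.

12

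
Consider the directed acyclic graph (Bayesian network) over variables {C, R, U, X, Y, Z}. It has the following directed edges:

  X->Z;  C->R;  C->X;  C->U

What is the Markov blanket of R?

{C}

The Markov blanket of a node is its parents, its children, and the other parents of its children.
R's children: none.
Pa(R) = {C}.
R has no children, so there are no co-parents.
Taking the union gives {C}.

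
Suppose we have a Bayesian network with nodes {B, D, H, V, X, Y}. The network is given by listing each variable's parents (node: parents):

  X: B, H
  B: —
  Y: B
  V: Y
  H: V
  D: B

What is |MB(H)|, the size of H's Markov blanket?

3

Recall MB(v) = parents ∪ children ∪ spouses, where spouses are the other parents of v's children.
H has parent V.
Ch(H) = {X}.
Other parents of H's children:
  X: B
MB(H) = {B, V, X}, which has 3 nodes.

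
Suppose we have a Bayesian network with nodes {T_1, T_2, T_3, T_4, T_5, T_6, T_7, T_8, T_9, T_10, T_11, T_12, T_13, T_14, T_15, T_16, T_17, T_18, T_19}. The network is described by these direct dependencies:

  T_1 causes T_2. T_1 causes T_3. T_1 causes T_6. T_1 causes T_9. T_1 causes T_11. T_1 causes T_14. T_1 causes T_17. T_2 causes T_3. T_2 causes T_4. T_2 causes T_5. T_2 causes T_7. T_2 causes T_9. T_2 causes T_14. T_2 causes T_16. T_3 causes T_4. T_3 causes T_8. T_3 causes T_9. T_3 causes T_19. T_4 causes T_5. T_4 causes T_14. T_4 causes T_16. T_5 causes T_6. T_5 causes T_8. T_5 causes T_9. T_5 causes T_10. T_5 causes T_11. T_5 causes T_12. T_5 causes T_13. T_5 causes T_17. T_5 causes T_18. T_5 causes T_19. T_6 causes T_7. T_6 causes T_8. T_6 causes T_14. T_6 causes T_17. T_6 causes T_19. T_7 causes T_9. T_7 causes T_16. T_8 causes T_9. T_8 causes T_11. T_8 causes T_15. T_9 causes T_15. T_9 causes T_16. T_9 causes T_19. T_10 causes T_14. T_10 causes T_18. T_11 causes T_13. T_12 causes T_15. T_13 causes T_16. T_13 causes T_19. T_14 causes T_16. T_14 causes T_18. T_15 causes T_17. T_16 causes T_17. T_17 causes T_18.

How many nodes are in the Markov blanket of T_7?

A node's Markov blanket = Pa ∪ Ch ∪ (parents of Ch other than the node itself).
Pa(T_7) = {T_2, T_6}.
Children of T_7: T_9, T_16.
For each child, the remaining parents (spouses of T_7):
  T_9: T_1, T_2, T_3, T_5, T_8
  T_16: T_2, T_4, T_9, T_13, T_14
MB(T_7) = {T_1, T_2, T_3, T_4, T_5, T_6, T_8, T_9, T_13, T_14, T_16}, which has 11 nodes.

11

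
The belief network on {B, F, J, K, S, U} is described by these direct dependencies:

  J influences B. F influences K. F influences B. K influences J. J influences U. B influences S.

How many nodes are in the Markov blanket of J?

Recall MB(v) = parents ∪ children ∪ spouses, where spouses are the other parents of v's children.
J has children B, U.
J's parents: K.
For each child, the remaining parents (spouses of J):
  B also has parent F.
  U: no additional parents.
MB(J) = {B, F, K, U}, which has 4 nodes.

4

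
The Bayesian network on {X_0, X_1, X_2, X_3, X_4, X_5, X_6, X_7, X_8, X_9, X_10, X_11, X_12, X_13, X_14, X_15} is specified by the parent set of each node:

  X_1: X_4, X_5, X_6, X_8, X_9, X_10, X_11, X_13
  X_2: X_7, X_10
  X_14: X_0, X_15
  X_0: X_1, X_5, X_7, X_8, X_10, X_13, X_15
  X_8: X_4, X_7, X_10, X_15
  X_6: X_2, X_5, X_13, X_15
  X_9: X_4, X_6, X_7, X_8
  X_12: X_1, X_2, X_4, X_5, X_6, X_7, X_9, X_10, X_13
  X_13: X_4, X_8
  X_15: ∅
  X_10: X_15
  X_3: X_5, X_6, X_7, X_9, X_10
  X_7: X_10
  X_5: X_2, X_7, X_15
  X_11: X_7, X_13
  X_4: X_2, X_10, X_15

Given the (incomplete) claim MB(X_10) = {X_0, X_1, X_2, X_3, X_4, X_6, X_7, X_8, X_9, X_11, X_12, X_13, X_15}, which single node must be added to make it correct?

X_5

Recall MB(v) = parents ∪ children ∪ spouses, where spouses are the other parents of v's children.
Parents of X_10: X_15.
X_10's children: X_0, X_1, X_2, X_3, X_4, X_7, X_8, X_12.
For each child, the remaining parents (spouses of X_10):
  X_7 has no other parent.
  parents(X_2) \ {X_10} = {X_7}.
  X_4's other parents are X_2, X_15.
  X_8's other parents are X_4, X_7, X_15.
  X_1's other parents are X_4, X_5, X_6, X_8, X_9, X_11, X_13.
  parents(X_0) \ {X_10} = {X_1, X_5, X_7, X_8, X_13, X_15}.
  X_12 also has parents X_1, X_2, X_4, X_5, X_6, X_7, X_9, X_13.
  parents(X_3) \ {X_10} = {X_5, X_6, X_7, X_9}.
MB(X_10) = {X_0, X_1, X_2, X_3, X_4, X_5, X_6, X_7, X_8, X_9, X_11, X_12, X_13, X_15}.
Comparing with the claimed set, X_5 is missing.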